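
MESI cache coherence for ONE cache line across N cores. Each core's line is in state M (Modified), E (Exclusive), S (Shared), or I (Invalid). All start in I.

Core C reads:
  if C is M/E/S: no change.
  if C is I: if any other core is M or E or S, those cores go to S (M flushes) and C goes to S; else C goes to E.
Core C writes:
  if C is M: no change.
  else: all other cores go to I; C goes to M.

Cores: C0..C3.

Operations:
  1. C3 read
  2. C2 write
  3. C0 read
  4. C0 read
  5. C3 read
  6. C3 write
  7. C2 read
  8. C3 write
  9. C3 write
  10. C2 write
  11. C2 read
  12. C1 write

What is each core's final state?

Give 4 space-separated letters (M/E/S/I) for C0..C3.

Op 1: C3 read [C3 read from I: no other sharers -> C3=E (exclusive)] -> [I,I,I,E]
Op 2: C2 write [C2 write: invalidate ['C3=E'] -> C2=M] -> [I,I,M,I]
Op 3: C0 read [C0 read from I: others=['C2=M'] -> C0=S, others downsized to S] -> [S,I,S,I]
Op 4: C0 read [C0 read: already in S, no change] -> [S,I,S,I]
Op 5: C3 read [C3 read from I: others=['C0=S', 'C2=S'] -> C3=S, others downsized to S] -> [S,I,S,S]
Op 6: C3 write [C3 write: invalidate ['C0=S', 'C2=S'] -> C3=M] -> [I,I,I,M]
Op 7: C2 read [C2 read from I: others=['C3=M'] -> C2=S, others downsized to S] -> [I,I,S,S]
Op 8: C3 write [C3 write: invalidate ['C2=S'] -> C3=M] -> [I,I,I,M]
Op 9: C3 write [C3 write: already M (modified), no change] -> [I,I,I,M]
Op 10: C2 write [C2 write: invalidate ['C3=M'] -> C2=M] -> [I,I,M,I]
Op 11: C2 read [C2 read: already in M, no change] -> [I,I,M,I]
Op 12: C1 write [C1 write: invalidate ['C2=M'] -> C1=M] -> [I,M,I,I]

Answer: I M I I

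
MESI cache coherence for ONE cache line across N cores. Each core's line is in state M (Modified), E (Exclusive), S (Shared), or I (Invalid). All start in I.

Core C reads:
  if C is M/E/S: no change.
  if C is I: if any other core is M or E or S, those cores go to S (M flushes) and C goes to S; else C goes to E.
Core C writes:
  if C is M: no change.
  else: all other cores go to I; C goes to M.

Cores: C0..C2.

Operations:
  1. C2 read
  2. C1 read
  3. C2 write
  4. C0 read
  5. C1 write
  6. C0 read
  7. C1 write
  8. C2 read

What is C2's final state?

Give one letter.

Answer: S

Derivation:
Op 1: C2 read [C2 read from I: no other sharers -> C2=E (exclusive)] -> [I,I,E]
Op 2: C1 read [C1 read from I: others=['C2=E'] -> C1=S, others downsized to S] -> [I,S,S]
Op 3: C2 write [C2 write: invalidate ['C1=S'] -> C2=M] -> [I,I,M]
Op 4: C0 read [C0 read from I: others=['C2=M'] -> C0=S, others downsized to S] -> [S,I,S]
Op 5: C1 write [C1 write: invalidate ['C0=S', 'C2=S'] -> C1=M] -> [I,M,I]
Op 6: C0 read [C0 read from I: others=['C1=M'] -> C0=S, others downsized to S] -> [S,S,I]
Op 7: C1 write [C1 write: invalidate ['C0=S'] -> C1=M] -> [I,M,I]
Op 8: C2 read [C2 read from I: others=['C1=M'] -> C2=S, others downsized to S] -> [I,S,S]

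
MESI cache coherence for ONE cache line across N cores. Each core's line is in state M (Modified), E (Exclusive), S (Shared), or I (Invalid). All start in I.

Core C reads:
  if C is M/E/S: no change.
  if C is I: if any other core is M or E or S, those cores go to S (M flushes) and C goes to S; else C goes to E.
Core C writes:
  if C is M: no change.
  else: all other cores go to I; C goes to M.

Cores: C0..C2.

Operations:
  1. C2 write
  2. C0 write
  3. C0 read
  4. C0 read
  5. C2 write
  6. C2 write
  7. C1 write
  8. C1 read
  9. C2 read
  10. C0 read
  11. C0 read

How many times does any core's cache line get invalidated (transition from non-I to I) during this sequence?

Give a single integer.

Op 1: C2 write [C2 write: invalidate none -> C2=M] -> [I,I,M] (invalidations this op: 0; running total: 0)
Op 2: C0 write [C0 write: invalidate ['C2=M'] -> C0=M] -> [M,I,I] (invalidations this op: 1; running total: 1)
Op 3: C0 read [C0 read: already in M, no change] -> [M,I,I] (invalidations this op: 0; running total: 1)
Op 4: C0 read [C0 read: already in M, no change] -> [M,I,I] (invalidations this op: 0; running total: 1)
Op 5: C2 write [C2 write: invalidate ['C0=M'] -> C2=M] -> [I,I,M] (invalidations this op: 1; running total: 2)
Op 6: C2 write [C2 write: already M (modified), no change] -> [I,I,M] (invalidations this op: 0; running total: 2)
Op 7: C1 write [C1 write: invalidate ['C2=M'] -> C1=M] -> [I,M,I] (invalidations this op: 1; running total: 3)
Op 8: C1 read [C1 read: already in M, no change] -> [I,M,I] (invalidations this op: 0; running total: 3)
Op 9: C2 read [C2 read from I: others=['C1=M'] -> C2=S, others downsized to S] -> [I,S,S] (invalidations this op: 0; running total: 3)
Op 10: C0 read [C0 read from I: others=['C1=S', 'C2=S'] -> C0=S, others downsized to S] -> [S,S,S] (invalidations this op: 0; running total: 3)
Op 11: C0 read [C0 read: already in S, no change] -> [S,S,S] (invalidations this op: 0; running total: 3)

Answer: 3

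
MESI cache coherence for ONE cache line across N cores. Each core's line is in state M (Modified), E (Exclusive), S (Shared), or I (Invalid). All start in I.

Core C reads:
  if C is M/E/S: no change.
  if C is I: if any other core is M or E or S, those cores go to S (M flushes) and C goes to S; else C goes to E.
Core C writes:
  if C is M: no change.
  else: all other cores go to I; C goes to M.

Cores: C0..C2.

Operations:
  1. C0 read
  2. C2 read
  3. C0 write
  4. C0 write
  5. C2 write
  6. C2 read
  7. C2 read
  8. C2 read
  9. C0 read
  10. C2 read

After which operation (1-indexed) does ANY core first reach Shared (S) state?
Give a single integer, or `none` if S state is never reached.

Op 1: C0 read [C0 read from I: no other sharers -> C0=E (exclusive)] -> [E,I,I]
Op 2: C2 read [C2 read from I: others=['C0=E'] -> C2=S, others downsized to S] -> [S,I,S]
  -> First S state at op 2; remaining ops need not be traced.

Answer: 2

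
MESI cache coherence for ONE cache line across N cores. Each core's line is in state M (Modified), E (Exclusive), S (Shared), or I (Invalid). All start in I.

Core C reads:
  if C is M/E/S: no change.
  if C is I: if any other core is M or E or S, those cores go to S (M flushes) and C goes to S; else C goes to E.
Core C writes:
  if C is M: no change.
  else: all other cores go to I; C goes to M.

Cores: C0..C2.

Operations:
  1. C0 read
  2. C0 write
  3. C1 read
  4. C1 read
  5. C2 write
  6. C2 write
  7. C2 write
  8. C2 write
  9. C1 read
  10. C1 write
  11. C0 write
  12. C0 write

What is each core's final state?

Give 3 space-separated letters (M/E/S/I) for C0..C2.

Op 1: C0 read [C0 read from I: no other sharers -> C0=E (exclusive)] -> [E,I,I]
Op 2: C0 write [C0 write: invalidate none -> C0=M] -> [M,I,I]
Op 3: C1 read [C1 read from I: others=['C0=M'] -> C1=S, others downsized to S] -> [S,S,I]
Op 4: C1 read [C1 read: already in S, no change] -> [S,S,I]
Op 5: C2 write [C2 write: invalidate ['C0=S', 'C1=S'] -> C2=M] -> [I,I,M]
Op 6: C2 write [C2 write: already M (modified), no change] -> [I,I,M]
Op 7: C2 write [C2 write: already M (modified), no change] -> [I,I,M]
Op 8: C2 write [C2 write: already M (modified), no change] -> [I,I,M]
Op 9: C1 read [C1 read from I: others=['C2=M'] -> C1=S, others downsized to S] -> [I,S,S]
Op 10: C1 write [C1 write: invalidate ['C2=S'] -> C1=M] -> [I,M,I]
Op 11: C0 write [C0 write: invalidate ['C1=M'] -> C0=M] -> [M,I,I]
Op 12: C0 write [C0 write: already M (modified), no change] -> [M,I,I]

Answer: M I I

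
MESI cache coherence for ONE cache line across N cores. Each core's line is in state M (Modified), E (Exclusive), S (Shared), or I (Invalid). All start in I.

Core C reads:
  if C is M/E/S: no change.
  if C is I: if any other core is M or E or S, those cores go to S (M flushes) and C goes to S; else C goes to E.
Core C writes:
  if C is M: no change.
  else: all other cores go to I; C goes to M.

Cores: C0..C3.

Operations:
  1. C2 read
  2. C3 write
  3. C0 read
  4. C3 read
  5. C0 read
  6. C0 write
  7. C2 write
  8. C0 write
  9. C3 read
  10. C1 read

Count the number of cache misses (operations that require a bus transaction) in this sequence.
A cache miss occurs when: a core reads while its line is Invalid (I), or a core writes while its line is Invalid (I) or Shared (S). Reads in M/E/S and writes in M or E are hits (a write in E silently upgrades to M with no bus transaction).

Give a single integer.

Answer: 8

Derivation:
Op 1: C2 read [C2 read from I: no other sharers -> C2=E (exclusive)] -> [I,I,E,I] [MISS #1: read from I]
Op 2: C3 write [C3 write: invalidate ['C2=E'] -> C3=M] -> [I,I,I,M] [MISS #2: write from I]
Op 3: C0 read [C0 read from I: others=['C3=M'] -> C0=S, others downsized to S] -> [S,I,I,S] [MISS #3: read from I]
Op 4: C3 read [C3 read: already in S, no change] -> [S,I,I,S] [hit: read from S]
Op 5: C0 read [C0 read: already in S, no change] -> [S,I,I,S] [hit: read from S]
Op 6: C0 write [C0 write: invalidate ['C3=S'] -> C0=M] -> [M,I,I,I] [MISS #4: write from S]
Op 7: C2 write [C2 write: invalidate ['C0=M'] -> C2=M] -> [I,I,M,I] [MISS #5: write from I]
Op 8: C0 write [C0 write: invalidate ['C2=M'] -> C0=M] -> [M,I,I,I] [MISS #6: write from I]
Op 9: C3 read [C3 read from I: others=['C0=M'] -> C3=S, others downsized to S] -> [S,I,I,S] [MISS #7: read from I]
Op 10: C1 read [C1 read from I: others=['C0=S', 'C3=S'] -> C1=S, others downsized to S] -> [S,S,I,S] [MISS #8: read from I]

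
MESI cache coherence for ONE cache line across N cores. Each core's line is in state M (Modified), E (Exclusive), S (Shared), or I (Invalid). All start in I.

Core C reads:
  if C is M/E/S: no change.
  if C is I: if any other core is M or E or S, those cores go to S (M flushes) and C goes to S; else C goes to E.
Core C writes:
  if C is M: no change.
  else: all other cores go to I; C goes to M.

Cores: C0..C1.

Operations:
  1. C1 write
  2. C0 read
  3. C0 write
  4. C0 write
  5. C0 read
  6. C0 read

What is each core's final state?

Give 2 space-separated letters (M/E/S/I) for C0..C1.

Op 1: C1 write [C1 write: invalidate none -> C1=M] -> [I,M]
Op 2: C0 read [C0 read from I: others=['C1=M'] -> C0=S, others downsized to S] -> [S,S]
Op 3: C0 write [C0 write: invalidate ['C1=S'] -> C0=M] -> [M,I]
Op 4: C0 write [C0 write: already M (modified), no change] -> [M,I]
Op 5: C0 read [C0 read: already in M, no change] -> [M,I]
Op 6: C0 read [C0 read: already in M, no change] -> [M,I]

Answer: M I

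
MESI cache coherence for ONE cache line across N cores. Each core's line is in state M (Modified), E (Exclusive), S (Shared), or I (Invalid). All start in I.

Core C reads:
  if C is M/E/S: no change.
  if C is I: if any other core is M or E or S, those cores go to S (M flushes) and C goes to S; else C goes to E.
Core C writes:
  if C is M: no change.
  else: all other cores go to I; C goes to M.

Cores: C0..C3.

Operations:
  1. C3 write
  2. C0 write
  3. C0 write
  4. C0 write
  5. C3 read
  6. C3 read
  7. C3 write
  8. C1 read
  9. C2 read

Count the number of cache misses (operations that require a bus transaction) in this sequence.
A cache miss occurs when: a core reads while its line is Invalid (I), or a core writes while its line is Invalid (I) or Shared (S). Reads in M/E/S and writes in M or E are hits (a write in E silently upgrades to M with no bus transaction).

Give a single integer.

Op 1: C3 write [C3 write: invalidate none -> C3=M] -> [I,I,I,M] [MISS #1: write from I]
Op 2: C0 write [C0 write: invalidate ['C3=M'] -> C0=M] -> [M,I,I,I] [MISS #2: write from I]
Op 3: C0 write [C0 write: already M (modified), no change] -> [M,I,I,I] [hit: write from M]
Op 4: C0 write [C0 write: already M (modified), no change] -> [M,I,I,I] [hit: write from M]
Op 5: C3 read [C3 read from I: others=['C0=M'] -> C3=S, others downsized to S] -> [S,I,I,S] [MISS #3: read from I]
Op 6: C3 read [C3 read: already in S, no change] -> [S,I,I,S] [hit: read from S]
Op 7: C3 write [C3 write: invalidate ['C0=S'] -> C3=M] -> [I,I,I,M] [MISS #4: write from S]
Op 8: C1 read [C1 read from I: others=['C3=M'] -> C1=S, others downsized to S] -> [I,S,I,S] [MISS #5: read from I]
Op 9: C2 read [C2 read from I: others=['C1=S', 'C3=S'] -> C2=S, others downsized to S] -> [I,S,S,S] [MISS #6: read from I]

Answer: 6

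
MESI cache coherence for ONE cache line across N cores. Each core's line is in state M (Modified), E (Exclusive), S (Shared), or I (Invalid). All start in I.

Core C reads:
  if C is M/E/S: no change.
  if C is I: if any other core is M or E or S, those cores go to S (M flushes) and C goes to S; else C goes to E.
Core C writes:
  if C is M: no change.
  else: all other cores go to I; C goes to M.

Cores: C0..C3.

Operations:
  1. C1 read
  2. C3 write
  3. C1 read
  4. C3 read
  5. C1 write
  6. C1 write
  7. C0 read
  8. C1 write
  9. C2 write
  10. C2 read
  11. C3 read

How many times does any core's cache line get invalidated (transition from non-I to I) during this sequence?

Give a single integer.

Op 1: C1 read [C1 read from I: no other sharers -> C1=E (exclusive)] -> [I,E,I,I] (invalidations this op: 0; running total: 0)
Op 2: C3 write [C3 write: invalidate ['C1=E'] -> C3=M] -> [I,I,I,M] (invalidations this op: 1; running total: 1)
Op 3: C1 read [C1 read from I: others=['C3=M'] -> C1=S, others downsized to S] -> [I,S,I,S] (invalidations this op: 0; running total: 1)
Op 4: C3 read [C3 read: already in S, no change] -> [I,S,I,S] (invalidations this op: 0; running total: 1)
Op 5: C1 write [C1 write: invalidate ['C3=S'] -> C1=M] -> [I,M,I,I] (invalidations this op: 1; running total: 2)
Op 6: C1 write [C1 write: already M (modified), no change] -> [I,M,I,I] (invalidations this op: 0; running total: 2)
Op 7: C0 read [C0 read from I: others=['C1=M'] -> C0=S, others downsized to S] -> [S,S,I,I] (invalidations this op: 0; running total: 2)
Op 8: C1 write [C1 write: invalidate ['C0=S'] -> C1=M] -> [I,M,I,I] (invalidations this op: 1; running total: 3)
Op 9: C2 write [C2 write: invalidate ['C1=M'] -> C2=M] -> [I,I,M,I] (invalidations this op: 1; running total: 4)
Op 10: C2 read [C2 read: already in M, no change] -> [I,I,M,I] (invalidations this op: 0; running total: 4)
Op 11: C3 read [C3 read from I: others=['C2=M'] -> C3=S, others downsized to S] -> [I,I,S,S] (invalidations this op: 0; running total: 4)

Answer: 4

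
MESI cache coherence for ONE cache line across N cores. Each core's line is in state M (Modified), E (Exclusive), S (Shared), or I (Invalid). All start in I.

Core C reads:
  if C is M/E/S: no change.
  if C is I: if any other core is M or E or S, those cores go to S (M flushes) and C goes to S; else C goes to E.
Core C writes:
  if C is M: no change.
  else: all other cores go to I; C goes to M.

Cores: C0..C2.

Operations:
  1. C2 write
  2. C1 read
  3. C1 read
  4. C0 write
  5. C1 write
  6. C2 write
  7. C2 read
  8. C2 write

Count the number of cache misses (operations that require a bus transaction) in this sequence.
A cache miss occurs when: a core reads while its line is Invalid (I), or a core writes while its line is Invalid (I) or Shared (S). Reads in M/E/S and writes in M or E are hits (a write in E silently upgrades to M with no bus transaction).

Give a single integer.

Answer: 5

Derivation:
Op 1: C2 write [C2 write: invalidate none -> C2=M] -> [I,I,M] [MISS #1: write from I]
Op 2: C1 read [C1 read from I: others=['C2=M'] -> C1=S, others downsized to S] -> [I,S,S] [MISS #2: read from I]
Op 3: C1 read [C1 read: already in S, no change] -> [I,S,S] [hit: read from S]
Op 4: C0 write [C0 write: invalidate ['C1=S', 'C2=S'] -> C0=M] -> [M,I,I] [MISS #3: write from I]
Op 5: C1 write [C1 write: invalidate ['C0=M'] -> C1=M] -> [I,M,I] [MISS #4: write from I]
Op 6: C2 write [C2 write: invalidate ['C1=M'] -> C2=M] -> [I,I,M] [MISS #5: write from I]
Op 7: C2 read [C2 read: already in M, no change] -> [I,I,M] [hit: read from M]
Op 8: C2 write [C2 write: already M (modified), no change] -> [I,I,M] [hit: write from M]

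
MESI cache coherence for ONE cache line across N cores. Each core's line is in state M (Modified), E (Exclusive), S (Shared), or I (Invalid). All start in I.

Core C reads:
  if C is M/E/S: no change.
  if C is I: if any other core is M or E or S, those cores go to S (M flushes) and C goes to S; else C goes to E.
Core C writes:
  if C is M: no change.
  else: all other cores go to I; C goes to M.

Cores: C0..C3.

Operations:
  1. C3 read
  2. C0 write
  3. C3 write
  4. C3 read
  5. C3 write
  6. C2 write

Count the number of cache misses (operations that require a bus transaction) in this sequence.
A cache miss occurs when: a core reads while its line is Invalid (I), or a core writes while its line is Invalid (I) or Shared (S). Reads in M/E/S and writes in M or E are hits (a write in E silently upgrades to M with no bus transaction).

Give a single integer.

Op 1: C3 read [C3 read from I: no other sharers -> C3=E (exclusive)] -> [I,I,I,E] [MISS #1: read from I]
Op 2: C0 write [C0 write: invalidate ['C3=E'] -> C0=M] -> [M,I,I,I] [MISS #2: write from I]
Op 3: C3 write [C3 write: invalidate ['C0=M'] -> C3=M] -> [I,I,I,M] [MISS #3: write from I]
Op 4: C3 read [C3 read: already in M, no change] -> [I,I,I,M] [hit: read from M]
Op 5: C3 write [C3 write: already M (modified), no change] -> [I,I,I,M] [hit: write from M]
Op 6: C2 write [C2 write: invalidate ['C3=M'] -> C2=M] -> [I,I,M,I] [MISS #4: write from I]

Answer: 4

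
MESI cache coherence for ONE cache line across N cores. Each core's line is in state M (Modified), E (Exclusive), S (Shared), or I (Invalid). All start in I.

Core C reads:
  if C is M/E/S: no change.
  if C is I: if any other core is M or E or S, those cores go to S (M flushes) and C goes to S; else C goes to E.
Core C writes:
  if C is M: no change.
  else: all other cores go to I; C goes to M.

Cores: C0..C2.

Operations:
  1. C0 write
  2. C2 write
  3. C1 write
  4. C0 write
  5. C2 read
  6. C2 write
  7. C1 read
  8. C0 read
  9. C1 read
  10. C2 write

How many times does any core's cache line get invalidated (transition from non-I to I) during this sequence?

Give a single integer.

Op 1: C0 write [C0 write: invalidate none -> C0=M] -> [M,I,I] (invalidations this op: 0; running total: 0)
Op 2: C2 write [C2 write: invalidate ['C0=M'] -> C2=M] -> [I,I,M] (invalidations this op: 1; running total: 1)
Op 3: C1 write [C1 write: invalidate ['C2=M'] -> C1=M] -> [I,M,I] (invalidations this op: 1; running total: 2)
Op 4: C0 write [C0 write: invalidate ['C1=M'] -> C0=M] -> [M,I,I] (invalidations this op: 1; running total: 3)
Op 5: C2 read [C2 read from I: others=['C0=M'] -> C2=S, others downsized to S] -> [S,I,S] (invalidations this op: 0; running total: 3)
Op 6: C2 write [C2 write: invalidate ['C0=S'] -> C2=M] -> [I,I,M] (invalidations this op: 1; running total: 4)
Op 7: C1 read [C1 read from I: others=['C2=M'] -> C1=S, others downsized to S] -> [I,S,S] (invalidations this op: 0; running total: 4)
Op 8: C0 read [C0 read from I: others=['C1=S', 'C2=S'] -> C0=S, others downsized to S] -> [S,S,S] (invalidations this op: 0; running total: 4)
Op 9: C1 read [C1 read: already in S, no change] -> [S,S,S] (invalidations this op: 0; running total: 4)
Op 10: C2 write [C2 write: invalidate ['C0=S', 'C1=S'] -> C2=M] -> [I,I,M] (invalidations this op: 2; running total: 6)

Answer: 6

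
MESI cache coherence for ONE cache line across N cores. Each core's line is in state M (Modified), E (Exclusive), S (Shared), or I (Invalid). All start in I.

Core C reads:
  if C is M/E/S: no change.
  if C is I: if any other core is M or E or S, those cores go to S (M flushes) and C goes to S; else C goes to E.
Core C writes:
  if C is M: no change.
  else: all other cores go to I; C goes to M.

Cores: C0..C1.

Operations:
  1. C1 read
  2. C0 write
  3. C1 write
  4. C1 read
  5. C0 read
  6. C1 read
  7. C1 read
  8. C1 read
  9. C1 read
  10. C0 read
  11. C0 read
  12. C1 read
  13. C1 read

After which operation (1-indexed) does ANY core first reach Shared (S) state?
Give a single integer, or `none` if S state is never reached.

Op 1: C1 read [C1 read from I: no other sharers -> C1=E (exclusive)] -> [I,E]
Op 2: C0 write [C0 write: invalidate ['C1=E'] -> C0=M] -> [M,I]
Op 3: C1 write [C1 write: invalidate ['C0=M'] -> C1=M] -> [I,M]
Op 4: C1 read [C1 read: already in M, no change] -> [I,M]
Op 5: C0 read [C0 read from I: others=['C1=M'] -> C0=S, others downsized to S] -> [S,S]
  -> First S state at op 5; remaining ops need not be traced.

Answer: 5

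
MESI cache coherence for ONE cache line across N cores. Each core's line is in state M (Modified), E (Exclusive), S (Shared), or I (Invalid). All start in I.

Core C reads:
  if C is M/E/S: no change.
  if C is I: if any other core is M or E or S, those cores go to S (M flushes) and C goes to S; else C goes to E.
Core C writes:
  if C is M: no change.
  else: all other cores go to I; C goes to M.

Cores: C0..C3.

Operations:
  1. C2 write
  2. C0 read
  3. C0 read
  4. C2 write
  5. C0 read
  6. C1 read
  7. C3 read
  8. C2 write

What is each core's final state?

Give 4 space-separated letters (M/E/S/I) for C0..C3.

Answer: I I M I

Derivation:
Op 1: C2 write [C2 write: invalidate none -> C2=M] -> [I,I,M,I]
Op 2: C0 read [C0 read from I: others=['C2=M'] -> C0=S, others downsized to S] -> [S,I,S,I]
Op 3: C0 read [C0 read: already in S, no change] -> [S,I,S,I]
Op 4: C2 write [C2 write: invalidate ['C0=S'] -> C2=M] -> [I,I,M,I]
Op 5: C0 read [C0 read from I: others=['C2=M'] -> C0=S, others downsized to S] -> [S,I,S,I]
Op 6: C1 read [C1 read from I: others=['C0=S', 'C2=S'] -> C1=S, others downsized to S] -> [S,S,S,I]
Op 7: C3 read [C3 read from I: others=['C0=S', 'C1=S', 'C2=S'] -> C3=S, others downsized to S] -> [S,S,S,S]
Op 8: C2 write [C2 write: invalidate ['C0=S', 'C1=S', 'C3=S'] -> C2=M] -> [I,I,M,I]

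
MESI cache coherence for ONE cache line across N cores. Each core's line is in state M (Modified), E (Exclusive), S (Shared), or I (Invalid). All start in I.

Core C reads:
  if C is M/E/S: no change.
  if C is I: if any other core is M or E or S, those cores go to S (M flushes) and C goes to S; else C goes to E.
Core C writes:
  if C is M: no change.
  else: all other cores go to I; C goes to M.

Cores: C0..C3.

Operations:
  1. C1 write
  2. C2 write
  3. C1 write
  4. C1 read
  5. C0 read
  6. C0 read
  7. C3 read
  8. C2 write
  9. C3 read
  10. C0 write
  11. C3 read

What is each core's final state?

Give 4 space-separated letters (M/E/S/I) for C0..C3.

Op 1: C1 write [C1 write: invalidate none -> C1=M] -> [I,M,I,I]
Op 2: C2 write [C2 write: invalidate ['C1=M'] -> C2=M] -> [I,I,M,I]
Op 3: C1 write [C1 write: invalidate ['C2=M'] -> C1=M] -> [I,M,I,I]
Op 4: C1 read [C1 read: already in M, no change] -> [I,M,I,I]
Op 5: C0 read [C0 read from I: others=['C1=M'] -> C0=S, others downsized to S] -> [S,S,I,I]
Op 6: C0 read [C0 read: already in S, no change] -> [S,S,I,I]
Op 7: C3 read [C3 read from I: others=['C0=S', 'C1=S'] -> C3=S, others downsized to S] -> [S,S,I,S]
Op 8: C2 write [C2 write: invalidate ['C0=S', 'C1=S', 'C3=S'] -> C2=M] -> [I,I,M,I]
Op 9: C3 read [C3 read from I: others=['C2=M'] -> C3=S, others downsized to S] -> [I,I,S,S]
Op 10: C0 write [C0 write: invalidate ['C2=S', 'C3=S'] -> C0=M] -> [M,I,I,I]
Op 11: C3 read [C3 read from I: others=['C0=M'] -> C3=S, others downsized to S] -> [S,I,I,S]

Answer: S I I S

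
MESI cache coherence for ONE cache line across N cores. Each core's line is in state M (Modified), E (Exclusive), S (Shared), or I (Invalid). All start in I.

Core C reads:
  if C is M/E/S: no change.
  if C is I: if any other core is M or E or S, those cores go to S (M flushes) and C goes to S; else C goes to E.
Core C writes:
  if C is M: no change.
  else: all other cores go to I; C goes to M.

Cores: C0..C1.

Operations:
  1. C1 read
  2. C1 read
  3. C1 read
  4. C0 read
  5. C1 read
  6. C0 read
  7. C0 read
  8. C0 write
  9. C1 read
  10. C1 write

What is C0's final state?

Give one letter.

Answer: I

Derivation:
Op 1: C1 read [C1 read from I: no other sharers -> C1=E (exclusive)] -> [I,E]
Op 2: C1 read [C1 read: already in E, no change] -> [I,E]
Op 3: C1 read [C1 read: already in E, no change] -> [I,E]
Op 4: C0 read [C0 read from I: others=['C1=E'] -> C0=S, others downsized to S] -> [S,S]
Op 5: C1 read [C1 read: already in S, no change] -> [S,S]
Op 6: C0 read [C0 read: already in S, no change] -> [S,S]
Op 7: C0 read [C0 read: already in S, no change] -> [S,S]
Op 8: C0 write [C0 write: invalidate ['C1=S'] -> C0=M] -> [M,I]
Op 9: C1 read [C1 read from I: others=['C0=M'] -> C1=S, others downsized to S] -> [S,S]
Op 10: C1 write [C1 write: invalidate ['C0=S'] -> C1=M] -> [I,M]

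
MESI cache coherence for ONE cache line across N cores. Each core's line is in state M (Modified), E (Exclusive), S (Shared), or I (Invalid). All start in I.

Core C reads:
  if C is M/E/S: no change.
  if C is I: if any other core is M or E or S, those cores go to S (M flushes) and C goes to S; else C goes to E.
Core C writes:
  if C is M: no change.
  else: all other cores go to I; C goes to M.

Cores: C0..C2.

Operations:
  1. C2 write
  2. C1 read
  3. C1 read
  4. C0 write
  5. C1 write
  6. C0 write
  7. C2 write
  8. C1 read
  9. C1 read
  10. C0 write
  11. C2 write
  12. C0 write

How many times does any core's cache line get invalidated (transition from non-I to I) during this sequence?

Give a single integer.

Op 1: C2 write [C2 write: invalidate none -> C2=M] -> [I,I,M] (invalidations this op: 0; running total: 0)
Op 2: C1 read [C1 read from I: others=['C2=M'] -> C1=S, others downsized to S] -> [I,S,S] (invalidations this op: 0; running total: 0)
Op 3: C1 read [C1 read: already in S, no change] -> [I,S,S] (invalidations this op: 0; running total: 0)
Op 4: C0 write [C0 write: invalidate ['C1=S', 'C2=S'] -> C0=M] -> [M,I,I] (invalidations this op: 2; running total: 2)
Op 5: C1 write [C1 write: invalidate ['C0=M'] -> C1=M] -> [I,M,I] (invalidations this op: 1; running total: 3)
Op 6: C0 write [C0 write: invalidate ['C1=M'] -> C0=M] -> [M,I,I] (invalidations this op: 1; running total: 4)
Op 7: C2 write [C2 write: invalidate ['C0=M'] -> C2=M] -> [I,I,M] (invalidations this op: 1; running total: 5)
Op 8: C1 read [C1 read from I: others=['C2=M'] -> C1=S, others downsized to S] -> [I,S,S] (invalidations this op: 0; running total: 5)
Op 9: C1 read [C1 read: already in S, no change] -> [I,S,S] (invalidations this op: 0; running total: 5)
Op 10: C0 write [C0 write: invalidate ['C1=S', 'C2=S'] -> C0=M] -> [M,I,I] (invalidations this op: 2; running total: 7)
Op 11: C2 write [C2 write: invalidate ['C0=M'] -> C2=M] -> [I,I,M] (invalidations this op: 1; running total: 8)
Op 12: C0 write [C0 write: invalidate ['C2=M'] -> C0=M] -> [M,I,I] (invalidations this op: 1; running total: 9)

Answer: 9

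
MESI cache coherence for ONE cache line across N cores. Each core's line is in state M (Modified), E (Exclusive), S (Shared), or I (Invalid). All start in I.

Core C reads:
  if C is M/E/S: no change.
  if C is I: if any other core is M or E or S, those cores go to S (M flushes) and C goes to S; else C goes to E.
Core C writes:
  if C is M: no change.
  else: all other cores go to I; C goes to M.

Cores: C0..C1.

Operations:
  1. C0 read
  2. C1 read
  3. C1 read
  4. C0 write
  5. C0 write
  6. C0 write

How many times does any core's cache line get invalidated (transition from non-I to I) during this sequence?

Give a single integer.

Answer: 1

Derivation:
Op 1: C0 read [C0 read from I: no other sharers -> C0=E (exclusive)] -> [E,I] (invalidations this op: 0; running total: 0)
Op 2: C1 read [C1 read from I: others=['C0=E'] -> C1=S, others downsized to S] -> [S,S] (invalidations this op: 0; running total: 0)
Op 3: C1 read [C1 read: already in S, no change] -> [S,S] (invalidations this op: 0; running total: 0)
Op 4: C0 write [C0 write: invalidate ['C1=S'] -> C0=M] -> [M,I] (invalidations this op: 1; running total: 1)
Op 5: C0 write [C0 write: already M (modified), no change] -> [M,I] (invalidations this op: 0; running total: 1)
Op 6: C0 write [C0 write: already M (modified), no change] -> [M,I] (invalidations this op: 0; running total: 1)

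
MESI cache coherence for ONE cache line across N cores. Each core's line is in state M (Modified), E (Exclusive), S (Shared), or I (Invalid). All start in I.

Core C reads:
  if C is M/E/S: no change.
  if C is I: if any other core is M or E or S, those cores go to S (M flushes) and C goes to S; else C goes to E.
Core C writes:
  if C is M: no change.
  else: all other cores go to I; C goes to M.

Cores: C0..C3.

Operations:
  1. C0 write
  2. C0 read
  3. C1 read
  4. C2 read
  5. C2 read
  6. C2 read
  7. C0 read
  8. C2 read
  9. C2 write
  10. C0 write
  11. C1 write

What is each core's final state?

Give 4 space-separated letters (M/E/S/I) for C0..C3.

Op 1: C0 write [C0 write: invalidate none -> C0=M] -> [M,I,I,I]
Op 2: C0 read [C0 read: already in M, no change] -> [M,I,I,I]
Op 3: C1 read [C1 read from I: others=['C0=M'] -> C1=S, others downsized to S] -> [S,S,I,I]
Op 4: C2 read [C2 read from I: others=['C0=S', 'C1=S'] -> C2=S, others downsized to S] -> [S,S,S,I]
Op 5: C2 read [C2 read: already in S, no change] -> [S,S,S,I]
Op 6: C2 read [C2 read: already in S, no change] -> [S,S,S,I]
Op 7: C0 read [C0 read: already in S, no change] -> [S,S,S,I]
Op 8: C2 read [C2 read: already in S, no change] -> [S,S,S,I]
Op 9: C2 write [C2 write: invalidate ['C0=S', 'C1=S'] -> C2=M] -> [I,I,M,I]
Op 10: C0 write [C0 write: invalidate ['C2=M'] -> C0=M] -> [M,I,I,I]
Op 11: C1 write [C1 write: invalidate ['C0=M'] -> C1=M] -> [I,M,I,I]

Answer: I M I I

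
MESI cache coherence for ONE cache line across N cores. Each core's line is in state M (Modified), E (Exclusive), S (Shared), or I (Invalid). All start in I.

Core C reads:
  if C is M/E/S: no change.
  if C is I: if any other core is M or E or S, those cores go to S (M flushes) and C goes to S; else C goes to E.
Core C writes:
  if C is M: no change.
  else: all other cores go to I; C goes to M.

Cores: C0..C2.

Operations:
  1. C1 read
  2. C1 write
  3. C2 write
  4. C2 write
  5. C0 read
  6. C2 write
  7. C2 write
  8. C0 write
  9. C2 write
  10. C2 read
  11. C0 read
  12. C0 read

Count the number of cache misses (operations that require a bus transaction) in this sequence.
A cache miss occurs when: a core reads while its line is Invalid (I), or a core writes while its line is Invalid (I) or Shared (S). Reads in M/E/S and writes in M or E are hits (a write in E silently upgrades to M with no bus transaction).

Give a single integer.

Answer: 7

Derivation:
Op 1: C1 read [C1 read from I: no other sharers -> C1=E (exclusive)] -> [I,E,I] [MISS #1: read from I]
Op 2: C1 write [C1 write: invalidate none -> C1=M] -> [I,M,I] [hit: write from E is a silent E->M upgrade, no bus transaction]
Op 3: C2 write [C2 write: invalidate ['C1=M'] -> C2=M] -> [I,I,M] [MISS #2: write from I]
Op 4: C2 write [C2 write: already M (modified), no change] -> [I,I,M] [hit: write from M]
Op 5: C0 read [C0 read from I: others=['C2=M'] -> C0=S, others downsized to S] -> [S,I,S] [MISS #3: read from I]
Op 6: C2 write [C2 write: invalidate ['C0=S'] -> C2=M] -> [I,I,M] [MISS #4: write from S]
Op 7: C2 write [C2 write: already M (modified), no change] -> [I,I,M] [hit: write from M]
Op 8: C0 write [C0 write: invalidate ['C2=M'] -> C0=M] -> [M,I,I] [MISS #5: write from I]
Op 9: C2 write [C2 write: invalidate ['C0=M'] -> C2=M] -> [I,I,M] [MISS #6: write from I]
Op 10: C2 read [C2 read: already in M, no change] -> [I,I,M] [hit: read from M]
Op 11: C0 read [C0 read from I: others=['C2=M'] -> C0=S, others downsized to S] -> [S,I,S] [MISS #7: read from I]
Op 12: C0 read [C0 read: already in S, no change] -> [S,I,S] [hit: read from S]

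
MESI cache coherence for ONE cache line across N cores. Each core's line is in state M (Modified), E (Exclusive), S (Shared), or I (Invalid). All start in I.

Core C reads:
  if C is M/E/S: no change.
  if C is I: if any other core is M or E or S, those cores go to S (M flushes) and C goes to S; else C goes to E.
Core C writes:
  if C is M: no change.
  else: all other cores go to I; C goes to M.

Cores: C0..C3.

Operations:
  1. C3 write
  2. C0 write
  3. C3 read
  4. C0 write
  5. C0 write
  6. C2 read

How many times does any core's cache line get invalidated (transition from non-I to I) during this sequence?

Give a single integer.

Answer: 2

Derivation:
Op 1: C3 write [C3 write: invalidate none -> C3=M] -> [I,I,I,M] (invalidations this op: 0; running total: 0)
Op 2: C0 write [C0 write: invalidate ['C3=M'] -> C0=M] -> [M,I,I,I] (invalidations this op: 1; running total: 1)
Op 3: C3 read [C3 read from I: others=['C0=M'] -> C3=S, others downsized to S] -> [S,I,I,S] (invalidations this op: 0; running total: 1)
Op 4: C0 write [C0 write: invalidate ['C3=S'] -> C0=M] -> [M,I,I,I] (invalidations this op: 1; running total: 2)
Op 5: C0 write [C0 write: already M (modified), no change] -> [M,I,I,I] (invalidations this op: 0; running total: 2)
Op 6: C2 read [C2 read from I: others=['C0=M'] -> C2=S, others downsized to S] -> [S,I,S,I] (invalidations this op: 0; running total: 2)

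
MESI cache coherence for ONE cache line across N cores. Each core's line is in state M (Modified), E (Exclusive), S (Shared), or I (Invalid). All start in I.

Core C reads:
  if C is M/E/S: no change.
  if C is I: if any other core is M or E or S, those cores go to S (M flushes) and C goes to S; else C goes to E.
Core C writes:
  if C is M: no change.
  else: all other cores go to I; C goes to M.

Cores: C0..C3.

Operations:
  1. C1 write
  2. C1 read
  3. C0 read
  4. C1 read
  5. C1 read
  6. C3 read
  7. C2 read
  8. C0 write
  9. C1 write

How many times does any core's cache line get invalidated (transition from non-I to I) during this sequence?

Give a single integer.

Op 1: C1 write [C1 write: invalidate none -> C1=M] -> [I,M,I,I] (invalidations this op: 0; running total: 0)
Op 2: C1 read [C1 read: already in M, no change] -> [I,M,I,I] (invalidations this op: 0; running total: 0)
Op 3: C0 read [C0 read from I: others=['C1=M'] -> C0=S, others downsized to S] -> [S,S,I,I] (invalidations this op: 0; running total: 0)
Op 4: C1 read [C1 read: already in S, no change] -> [S,S,I,I] (invalidations this op: 0; running total: 0)
Op 5: C1 read [C1 read: already in S, no change] -> [S,S,I,I] (invalidations this op: 0; running total: 0)
Op 6: C3 read [C3 read from I: others=['C0=S', 'C1=S'] -> C3=S, others downsized to S] -> [S,S,I,S] (invalidations this op: 0; running total: 0)
Op 7: C2 read [C2 read from I: others=['C0=S', 'C1=S', 'C3=S'] -> C2=S, others downsized to S] -> [S,S,S,S] (invalidations this op: 0; running total: 0)
Op 8: C0 write [C0 write: invalidate ['C1=S', 'C2=S', 'C3=S'] -> C0=M] -> [M,I,I,I] (invalidations this op: 3; running total: 3)
Op 9: C1 write [C1 write: invalidate ['C0=M'] -> C1=M] -> [I,M,I,I] (invalidations this op: 1; running total: 4)

Answer: 4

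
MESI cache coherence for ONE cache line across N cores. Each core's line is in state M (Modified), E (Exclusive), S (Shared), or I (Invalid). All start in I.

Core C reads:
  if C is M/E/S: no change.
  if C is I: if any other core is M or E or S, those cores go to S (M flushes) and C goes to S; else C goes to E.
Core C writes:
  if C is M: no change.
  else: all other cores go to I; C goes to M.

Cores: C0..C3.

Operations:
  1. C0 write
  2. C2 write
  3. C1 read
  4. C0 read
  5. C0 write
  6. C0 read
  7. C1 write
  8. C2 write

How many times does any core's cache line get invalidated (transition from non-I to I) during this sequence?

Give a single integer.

Answer: 5

Derivation:
Op 1: C0 write [C0 write: invalidate none -> C0=M] -> [M,I,I,I] (invalidations this op: 0; running total: 0)
Op 2: C2 write [C2 write: invalidate ['C0=M'] -> C2=M] -> [I,I,M,I] (invalidations this op: 1; running total: 1)
Op 3: C1 read [C1 read from I: others=['C2=M'] -> C1=S, others downsized to S] -> [I,S,S,I] (invalidations this op: 0; running total: 1)
Op 4: C0 read [C0 read from I: others=['C1=S', 'C2=S'] -> C0=S, others downsized to S] -> [S,S,S,I] (invalidations this op: 0; running total: 1)
Op 5: C0 write [C0 write: invalidate ['C1=S', 'C2=S'] -> C0=M] -> [M,I,I,I] (invalidations this op: 2; running total: 3)
Op 6: C0 read [C0 read: already in M, no change] -> [M,I,I,I] (invalidations this op: 0; running total: 3)
Op 7: C1 write [C1 write: invalidate ['C0=M'] -> C1=M] -> [I,M,I,I] (invalidations this op: 1; running total: 4)
Op 8: C2 write [C2 write: invalidate ['C1=M'] -> C2=M] -> [I,I,M,I] (invalidations this op: 1; running total: 5)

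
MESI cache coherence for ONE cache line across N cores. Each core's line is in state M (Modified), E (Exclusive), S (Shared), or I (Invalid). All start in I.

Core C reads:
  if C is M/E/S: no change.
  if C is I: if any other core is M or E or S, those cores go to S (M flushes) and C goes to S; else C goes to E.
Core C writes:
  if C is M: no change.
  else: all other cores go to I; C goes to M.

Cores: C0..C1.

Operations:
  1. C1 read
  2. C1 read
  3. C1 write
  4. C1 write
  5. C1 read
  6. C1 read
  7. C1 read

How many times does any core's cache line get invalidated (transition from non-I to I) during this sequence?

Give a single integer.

Op 1: C1 read [C1 read from I: no other sharers -> C1=E (exclusive)] -> [I,E] (invalidations this op: 0; running total: 0)
Op 2: C1 read [C1 read: already in E, no change] -> [I,E] (invalidations this op: 0; running total: 0)
Op 3: C1 write [C1 write: invalidate none -> C1=M] -> [I,M] (invalidations this op: 0; running total: 0)
Op 4: C1 write [C1 write: already M (modified), no change] -> [I,M] (invalidations this op: 0; running total: 0)
Op 5: C1 read [C1 read: already in M, no change] -> [I,M] (invalidations this op: 0; running total: 0)
Op 6: C1 read [C1 read: already in M, no change] -> [I,M] (invalidations this op: 0; running total: 0)
Op 7: C1 read [C1 read: already in M, no change] -> [I,M] (invalidations this op: 0; running total: 0)

Answer: 0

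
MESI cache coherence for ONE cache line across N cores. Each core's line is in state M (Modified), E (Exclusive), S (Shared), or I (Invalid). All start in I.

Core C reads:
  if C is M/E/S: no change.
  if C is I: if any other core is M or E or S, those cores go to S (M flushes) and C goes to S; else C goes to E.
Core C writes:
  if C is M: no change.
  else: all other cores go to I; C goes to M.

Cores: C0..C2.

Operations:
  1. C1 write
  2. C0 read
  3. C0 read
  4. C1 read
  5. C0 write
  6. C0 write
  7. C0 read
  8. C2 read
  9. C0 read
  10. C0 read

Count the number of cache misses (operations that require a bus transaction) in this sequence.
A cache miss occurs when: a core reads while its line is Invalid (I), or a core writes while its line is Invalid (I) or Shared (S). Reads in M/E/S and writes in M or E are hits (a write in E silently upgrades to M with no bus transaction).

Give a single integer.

Op 1: C1 write [C1 write: invalidate none -> C1=M] -> [I,M,I] [MISS #1: write from I]
Op 2: C0 read [C0 read from I: others=['C1=M'] -> C0=S, others downsized to S] -> [S,S,I] [MISS #2: read from I]
Op 3: C0 read [C0 read: already in S, no change] -> [S,S,I] [hit: read from S]
Op 4: C1 read [C1 read: already in S, no change] -> [S,S,I] [hit: read from S]
Op 5: C0 write [C0 write: invalidate ['C1=S'] -> C0=M] -> [M,I,I] [MISS #3: write from S]
Op 6: C0 write [C0 write: already M (modified), no change] -> [M,I,I] [hit: write from M]
Op 7: C0 read [C0 read: already in M, no change] -> [M,I,I] [hit: read from M]
Op 8: C2 read [C2 read from I: others=['C0=M'] -> C2=S, others downsized to S] -> [S,I,S] [MISS #4: read from I]
Op 9: C0 read [C0 read: already in S, no change] -> [S,I,S] [hit: read from S]
Op 10: C0 read [C0 read: already in S, no change] -> [S,I,S] [hit: read from S]

Answer: 4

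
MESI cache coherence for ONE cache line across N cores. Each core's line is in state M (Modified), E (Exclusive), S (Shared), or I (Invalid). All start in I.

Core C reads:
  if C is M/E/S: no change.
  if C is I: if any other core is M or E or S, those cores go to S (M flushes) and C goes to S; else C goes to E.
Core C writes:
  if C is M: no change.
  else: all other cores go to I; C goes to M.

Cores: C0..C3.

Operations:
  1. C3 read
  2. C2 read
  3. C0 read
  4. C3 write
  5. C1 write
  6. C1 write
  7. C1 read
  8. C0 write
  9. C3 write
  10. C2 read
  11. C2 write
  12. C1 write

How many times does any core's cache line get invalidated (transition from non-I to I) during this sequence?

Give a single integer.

Op 1: C3 read [C3 read from I: no other sharers -> C3=E (exclusive)] -> [I,I,I,E] (invalidations this op: 0; running total: 0)
Op 2: C2 read [C2 read from I: others=['C3=E'] -> C2=S, others downsized to S] -> [I,I,S,S] (invalidations this op: 0; running total: 0)
Op 3: C0 read [C0 read from I: others=['C2=S', 'C3=S'] -> C0=S, others downsized to S] -> [S,I,S,S] (invalidations this op: 0; running total: 0)
Op 4: C3 write [C3 write: invalidate ['C0=S', 'C2=S'] -> C3=M] -> [I,I,I,M] (invalidations this op: 2; running total: 2)
Op 5: C1 write [C1 write: invalidate ['C3=M'] -> C1=M] -> [I,M,I,I] (invalidations this op: 1; running total: 3)
Op 6: C1 write [C1 write: already M (modified), no change] -> [I,M,I,I] (invalidations this op: 0; running total: 3)
Op 7: C1 read [C1 read: already in M, no change] -> [I,M,I,I] (invalidations this op: 0; running total: 3)
Op 8: C0 write [C0 write: invalidate ['C1=M'] -> C0=M] -> [M,I,I,I] (invalidations this op: 1; running total: 4)
Op 9: C3 write [C3 write: invalidate ['C0=M'] -> C3=M] -> [I,I,I,M] (invalidations this op: 1; running total: 5)
Op 10: C2 read [C2 read from I: others=['C3=M'] -> C2=S, others downsized to S] -> [I,I,S,S] (invalidations this op: 0; running total: 5)
Op 11: C2 write [C2 write: invalidate ['C3=S'] -> C2=M] -> [I,I,M,I] (invalidations this op: 1; running total: 6)
Op 12: C1 write [C1 write: invalidate ['C2=M'] -> C1=M] -> [I,M,I,I] (invalidations this op: 1; running total: 7)

Answer: 7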